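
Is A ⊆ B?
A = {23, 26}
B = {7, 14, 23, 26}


A ⊆ B means every element of A is in B.
All elements of A are in B.
So A ⊆ B.

Yes, A ⊆ B


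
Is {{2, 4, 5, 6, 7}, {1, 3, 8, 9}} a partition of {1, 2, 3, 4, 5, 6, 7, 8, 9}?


A partition requires: (1) non-empty parts, (2) pairwise disjoint, (3) union = U
Parts: {2, 4, 5, 6, 7}, {1, 3, 8, 9}
Union of parts: {1, 2, 3, 4, 5, 6, 7, 8, 9}
U = {1, 2, 3, 4, 5, 6, 7, 8, 9}
All non-empty? True
Pairwise disjoint? True
Covers U? True

Yes, valid partition


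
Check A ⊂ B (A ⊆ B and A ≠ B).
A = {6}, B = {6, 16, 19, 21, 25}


A ⊂ B requires: A ⊆ B AND A ≠ B.
A ⊆ B? Yes
A = B? No
A ⊂ B: Yes (A is a proper subset of B)

Yes, A ⊂ B


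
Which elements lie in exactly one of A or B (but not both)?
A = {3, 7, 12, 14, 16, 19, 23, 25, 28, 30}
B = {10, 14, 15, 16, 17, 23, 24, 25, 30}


A △ B = (A \ B) ∪ (B \ A) = elements in exactly one of A or B
A \ B = {3, 7, 12, 19, 28}
B \ A = {10, 15, 17, 24}
A △ B = {3, 7, 10, 12, 15, 17, 19, 24, 28}

A △ B = {3, 7, 10, 12, 15, 17, 19, 24, 28}


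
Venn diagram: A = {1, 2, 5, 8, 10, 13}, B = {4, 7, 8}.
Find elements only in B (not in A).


A = {1, 2, 5, 8, 10, 13}
B = {4, 7, 8}
Region: only in B (not in A)
Elements: {4, 7}

Elements only in B (not in A): {4, 7}


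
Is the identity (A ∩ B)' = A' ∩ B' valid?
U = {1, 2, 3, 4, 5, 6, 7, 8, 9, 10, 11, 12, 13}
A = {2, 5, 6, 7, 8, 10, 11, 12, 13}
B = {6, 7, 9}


LHS: A ∩ B = {6, 7}
(A ∩ B)' = U \ (A ∩ B) = {1, 2, 3, 4, 5, 8, 9, 10, 11, 12, 13}
A' = {1, 3, 4, 9}, B' = {1, 2, 3, 4, 5, 8, 10, 11, 12, 13}
Claimed RHS: A' ∩ B' = {1, 3, 4}
Identity is INVALID: LHS = {1, 2, 3, 4, 5, 8, 9, 10, 11, 12, 13} but the RHS claimed here equals {1, 3, 4}. The correct form is (A ∩ B)' = A' ∪ B'.

Identity is invalid: (A ∩ B)' = {1, 2, 3, 4, 5, 8, 9, 10, 11, 12, 13} but A' ∩ B' = {1, 3, 4}. The correct De Morgan law is (A ∩ B)' = A' ∪ B'.


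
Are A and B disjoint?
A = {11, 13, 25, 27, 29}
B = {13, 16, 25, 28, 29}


Disjoint means A ∩ B = ∅.
A ∩ B = {13, 25, 29}
A ∩ B ≠ ∅, so A and B are NOT disjoint.

No, A and B are not disjoint (A ∩ B = {13, 25, 29})


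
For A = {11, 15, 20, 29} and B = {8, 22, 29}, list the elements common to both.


A ∩ B = elements in both A and B
A = {11, 15, 20, 29}
B = {8, 22, 29}
A ∩ B = {29}

A ∩ B = {29}


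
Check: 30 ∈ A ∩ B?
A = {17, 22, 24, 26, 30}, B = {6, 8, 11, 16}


A = {17, 22, 24, 26, 30}, B = {6, 8, 11, 16}
A ∩ B = elements in both A and B
A ∩ B = ∅
Checking if 30 ∈ A ∩ B
30 is not in A ∩ B → False

30 ∉ A ∩ B


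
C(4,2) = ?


C(n,k) = n! / (k!(n-k)!)
C(4,2) = 4! / (2!2!)
= 6

C(4,2) = 6


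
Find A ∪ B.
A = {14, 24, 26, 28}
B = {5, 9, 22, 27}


A ∪ B = all elements in A or B (or both)
A = {14, 24, 26, 28}
B = {5, 9, 22, 27}
A ∪ B = {5, 9, 14, 22, 24, 26, 27, 28}

A ∪ B = {5, 9, 14, 22, 24, 26, 27, 28}


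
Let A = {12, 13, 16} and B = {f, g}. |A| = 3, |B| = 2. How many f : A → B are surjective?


n = |A| = 3, k = |B| = 2. Surjections via inclusion-exclusion:
S(n,k) = Σ(-1)^i × C(k,i) × (k-i)^n, i=0 to k
i=0: (-1)^0×C(2,0)×2^3 = 8
i=1: (-1)^1×C(2,1)×1^3 = -2
i=2: (-1)^2×C(2,2)×0^3 = 0
Total = 6

Number of surjections = 6


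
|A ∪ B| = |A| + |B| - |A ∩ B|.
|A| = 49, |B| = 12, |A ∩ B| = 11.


|A ∪ B| = |A| + |B| - |A ∩ B|
= 49 + 12 - 11
= 50

|A ∪ B| = 50


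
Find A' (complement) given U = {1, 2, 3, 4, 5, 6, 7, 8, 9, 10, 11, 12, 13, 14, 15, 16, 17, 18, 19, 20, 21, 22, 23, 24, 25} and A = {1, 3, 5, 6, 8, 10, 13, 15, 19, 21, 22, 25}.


Aᶜ = U \ A = elements in U but not in A
U = {1, 2, 3, 4, 5, 6, 7, 8, 9, 10, 11, 12, 13, 14, 15, 16, 17, 18, 19, 20, 21, 22, 23, 24, 25}
A = {1, 3, 5, 6, 8, 10, 13, 15, 19, 21, 22, 25}
Aᶜ = {2, 4, 7, 9, 11, 12, 14, 16, 17, 18, 20, 23, 24}

Aᶜ = {2, 4, 7, 9, 11, 12, 14, 16, 17, 18, 20, 23, 24}


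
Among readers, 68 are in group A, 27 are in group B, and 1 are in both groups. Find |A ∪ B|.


|A ∪ B| = |A| + |B| - |A ∩ B|
= 68 + 27 - 1
= 94

|A ∪ B| = 94


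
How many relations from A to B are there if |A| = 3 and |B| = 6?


A relation from A to B is any subset of A × B.
|A × B| = 3 × 6 = 18
# relations = 2^|A × B| = 2^18 = 262144

Number of relations = 262144


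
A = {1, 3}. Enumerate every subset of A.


|A| = 2, so |P(A)| = 2^2 = 4
Enumerate subsets by cardinality (0 to 2):
∅, {1}, {3}, {1, 3}

P(A) has 4 subsets: ∅, {1}, {3}, {1, 3}


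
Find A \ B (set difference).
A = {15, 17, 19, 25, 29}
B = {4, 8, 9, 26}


A \ B = elements in A but not in B
A = {15, 17, 19, 25, 29}
B = {4, 8, 9, 26}
Remove from A any elements in B
A \ B = {15, 17, 19, 25, 29}

A \ B = {15, 17, 19, 25, 29}


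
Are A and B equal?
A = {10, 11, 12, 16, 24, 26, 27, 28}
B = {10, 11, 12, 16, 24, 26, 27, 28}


Two sets are equal iff they have exactly the same elements.
A = {10, 11, 12, 16, 24, 26, 27, 28}
B = {10, 11, 12, 16, 24, 26, 27, 28}
Same elements → A = B

Yes, A = B


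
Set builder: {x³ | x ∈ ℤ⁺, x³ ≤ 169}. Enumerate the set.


Checking each candidate:
Condition: positive perfect cubes ≤ 169
Result = {1, 8, 27, 64, 125}

{1, 8, 27, 64, 125}


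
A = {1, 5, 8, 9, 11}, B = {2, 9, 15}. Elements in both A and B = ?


A = {1, 5, 8, 9, 11}
B = {2, 9, 15}
Region: in both A and B
Elements: {9}

Elements in both A and B: {9}


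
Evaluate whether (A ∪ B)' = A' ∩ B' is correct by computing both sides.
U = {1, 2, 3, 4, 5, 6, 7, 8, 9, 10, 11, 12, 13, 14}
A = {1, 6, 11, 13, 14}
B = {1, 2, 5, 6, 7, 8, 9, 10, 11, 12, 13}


LHS: A ∪ B = {1, 2, 5, 6, 7, 8, 9, 10, 11, 12, 13, 14}
(A ∪ B)' = U \ (A ∪ B) = {3, 4}
A' = {2, 3, 4, 5, 7, 8, 9, 10, 12}, B' = {3, 4, 14}
Claimed RHS: A' ∩ B' = {3, 4}
Identity is VALID: LHS = RHS = {3, 4} ✓

Identity is valid. (A ∪ B)' = A' ∩ B' = {3, 4}


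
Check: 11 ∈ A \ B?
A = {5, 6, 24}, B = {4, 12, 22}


A = {5, 6, 24}, B = {4, 12, 22}
A \ B = elements in A but not in B
A \ B = {5, 6, 24}
Checking if 11 ∈ A \ B
11 is not in A \ B → False

11 ∉ A \ B


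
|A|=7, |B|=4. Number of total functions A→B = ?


Each of |A| = 7 inputs maps to any of |B| = 4 outputs.
# functions = |B|^|A| = 4^7
= 16384

Number of functions = 16384


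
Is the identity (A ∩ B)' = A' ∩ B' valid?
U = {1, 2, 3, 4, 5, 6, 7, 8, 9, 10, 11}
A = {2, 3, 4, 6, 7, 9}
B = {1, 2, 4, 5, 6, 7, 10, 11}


LHS: A ∩ B = {2, 4, 6, 7}
(A ∩ B)' = U \ (A ∩ B) = {1, 3, 5, 8, 9, 10, 11}
A' = {1, 5, 8, 10, 11}, B' = {3, 8, 9}
Claimed RHS: A' ∩ B' = {8}
Identity is INVALID: LHS = {1, 3, 5, 8, 9, 10, 11} but the RHS claimed here equals {8}. The correct form is (A ∩ B)' = A' ∪ B'.

Identity is invalid: (A ∩ B)' = {1, 3, 5, 8, 9, 10, 11} but A' ∩ B' = {8}. The correct De Morgan law is (A ∩ B)' = A' ∪ B'.


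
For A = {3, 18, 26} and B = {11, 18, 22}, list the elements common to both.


A ∩ B = elements in both A and B
A = {3, 18, 26}
B = {11, 18, 22}
A ∩ B = {18}

A ∩ B = {18}


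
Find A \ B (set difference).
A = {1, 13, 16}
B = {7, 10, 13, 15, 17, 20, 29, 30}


A \ B = elements in A but not in B
A = {1, 13, 16}
B = {7, 10, 13, 15, 17, 20, 29, 30}
Remove from A any elements in B
A \ B = {1, 16}

A \ B = {1, 16}


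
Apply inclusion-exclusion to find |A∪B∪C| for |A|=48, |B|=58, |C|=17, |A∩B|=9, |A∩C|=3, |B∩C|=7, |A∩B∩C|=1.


|A∪B∪C| = |A|+|B|+|C| - |A∩B|-|A∩C|-|B∩C| + |A∩B∩C|
= 48+58+17 - 9-3-7 + 1
= 123 - 19 + 1
= 105

|A ∪ B ∪ C| = 105


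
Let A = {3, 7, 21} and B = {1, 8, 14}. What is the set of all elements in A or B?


A ∪ B = all elements in A or B (or both)
A = {3, 7, 21}
B = {1, 8, 14}
A ∪ B = {1, 3, 7, 8, 14, 21}

A ∪ B = {1, 3, 7, 8, 14, 21}


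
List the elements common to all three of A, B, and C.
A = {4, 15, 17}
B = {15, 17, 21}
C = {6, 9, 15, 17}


A ∩ B = {15, 17}
(A ∩ B) ∩ C = {15, 17}

A ∩ B ∩ C = {15, 17}


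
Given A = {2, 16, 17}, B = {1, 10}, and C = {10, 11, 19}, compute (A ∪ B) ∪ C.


A ∪ B = {1, 2, 10, 16, 17}
(A ∪ B) ∪ C = {1, 2, 10, 11, 16, 17, 19}

A ∪ B ∪ C = {1, 2, 10, 11, 16, 17, 19}


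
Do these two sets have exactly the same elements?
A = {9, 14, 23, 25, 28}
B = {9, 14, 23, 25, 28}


Two sets are equal iff they have exactly the same elements.
A = {9, 14, 23, 25, 28}
B = {9, 14, 23, 25, 28}
Same elements → A = B

Yes, A = B


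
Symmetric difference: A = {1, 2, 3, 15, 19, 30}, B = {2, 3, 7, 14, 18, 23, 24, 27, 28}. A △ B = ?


A △ B = (A \ B) ∪ (B \ A) = elements in exactly one of A or B
A \ B = {1, 15, 19, 30}
B \ A = {7, 14, 18, 23, 24, 27, 28}
A △ B = {1, 7, 14, 15, 18, 19, 23, 24, 27, 28, 30}

A △ B = {1, 7, 14, 15, 18, 19, 23, 24, 27, 28, 30}


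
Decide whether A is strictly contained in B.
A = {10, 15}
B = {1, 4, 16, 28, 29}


A ⊂ B requires: A ⊆ B AND A ≠ B.
A ⊆ B? No
A ⊄ B, so A is not a proper subset.

No, A is not a proper subset of B


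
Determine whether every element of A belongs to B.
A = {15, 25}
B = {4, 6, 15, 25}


A ⊆ B means every element of A is in B.
All elements of A are in B.
So A ⊆ B.

Yes, A ⊆ B


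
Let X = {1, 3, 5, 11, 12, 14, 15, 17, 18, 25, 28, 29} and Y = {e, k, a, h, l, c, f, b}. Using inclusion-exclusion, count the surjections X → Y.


n = |X| = 12, k = |Y| = 8. Surjections via inclusion-exclusion:
S(n,k) = Σ(-1)^i × C(k,i) × (k-i)^n, i=0 to k
i=0: (-1)^0×C(8,0)×8^12 = 68719476736
i=1: (-1)^1×C(8,1)×7^12 = -110730297608
i=2: (-1)^2×C(8,2)×6^12 = 60949905408
i=3: (-1)^3×C(8,3)×5^12 = -13671875000
i=4: (-1)^4×C(8,4)×4^12 = 1174405120
i=5: (-1)^5×C(8,5)×3^12 = -29760696
i=6: (-1)^6×C(8,6)×2^12 = 114688
i=7: (-1)^7×C(8,7)×1^12 = -8
i=8: (-1)^8×C(8,8)×0^12 = 0
Total = 6411968640

Number of surjections = 6411968640


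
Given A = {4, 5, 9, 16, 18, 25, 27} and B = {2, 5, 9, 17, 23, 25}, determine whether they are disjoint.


Disjoint means A ∩ B = ∅.
A ∩ B = {5, 9, 25}
A ∩ B ≠ ∅, so A and B are NOT disjoint.

No, A and B are not disjoint (A ∩ B = {5, 9, 25})


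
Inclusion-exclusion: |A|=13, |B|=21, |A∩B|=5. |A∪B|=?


|A ∪ B| = |A| + |B| - |A ∩ B|
= 13 + 21 - 5
= 29

|A ∪ B| = 29


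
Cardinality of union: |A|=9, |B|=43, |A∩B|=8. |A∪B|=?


|A ∪ B| = |A| + |B| - |A ∩ B|
= 9 + 43 - 8
= 44

|A ∪ B| = 44


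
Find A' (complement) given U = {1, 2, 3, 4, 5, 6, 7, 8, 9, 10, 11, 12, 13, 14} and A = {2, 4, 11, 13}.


Aᶜ = U \ A = elements in U but not in A
U = {1, 2, 3, 4, 5, 6, 7, 8, 9, 10, 11, 12, 13, 14}
A = {2, 4, 11, 13}
Aᶜ = {1, 3, 5, 6, 7, 8, 9, 10, 12, 14}

Aᶜ = {1, 3, 5, 6, 7, 8, 9, 10, 12, 14}


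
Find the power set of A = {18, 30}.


|A| = 2, so |P(A)| = 2^2 = 4
Enumerate subsets by cardinality (0 to 2):
∅, {18}, {30}, {18, 30}

P(A) has 4 subsets: ∅, {18}, {30}, {18, 30}


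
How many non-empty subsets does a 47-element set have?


Total subsets = 2^n = 2^47 = 140737488355328
Non-empty subsets exclude the empty set: 2^n - 1
= 140737488355328 - 1
= 140737488355327

Number of non-empty subsets = 140737488355327


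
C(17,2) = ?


C(n,k) = n! / (k!(n-k)!)
C(17,2) = 17! / (2!15!)
= 136

C(17,2) = 136


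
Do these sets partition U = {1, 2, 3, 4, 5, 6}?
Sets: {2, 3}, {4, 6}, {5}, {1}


A partition requires: (1) non-empty parts, (2) pairwise disjoint, (3) union = U
Parts: {2, 3}, {4, 6}, {5}, {1}
Union of parts: {1, 2, 3, 4, 5, 6}
U = {1, 2, 3, 4, 5, 6}
All non-empty? True
Pairwise disjoint? True
Covers U? True

Yes, valid partition


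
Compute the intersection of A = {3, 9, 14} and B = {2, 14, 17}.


A ∩ B = elements in both A and B
A = {3, 9, 14}
B = {2, 14, 17}
A ∩ B = {14}

A ∩ B = {14}


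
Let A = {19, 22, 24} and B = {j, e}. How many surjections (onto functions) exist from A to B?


n = |A| = 3, k = |B| = 2. Surjections via inclusion-exclusion:
S(n,k) = Σ(-1)^i × C(k,i) × (k-i)^n, i=0 to k
i=0: (-1)^0×C(2,0)×2^3 = 8
i=1: (-1)^1×C(2,1)×1^3 = -2
i=2: (-1)^2×C(2,2)×0^3 = 0
Total = 6

Number of surjections = 6


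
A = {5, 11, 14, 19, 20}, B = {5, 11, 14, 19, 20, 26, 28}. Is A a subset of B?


A ⊆ B means every element of A is in B.
All elements of A are in B.
So A ⊆ B.

Yes, A ⊆ B


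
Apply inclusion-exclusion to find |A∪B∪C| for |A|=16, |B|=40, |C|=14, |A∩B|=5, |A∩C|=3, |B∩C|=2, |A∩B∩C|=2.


|A∪B∪C| = |A|+|B|+|C| - |A∩B|-|A∩C|-|B∩C| + |A∩B∩C|
= 16+40+14 - 5-3-2 + 2
= 70 - 10 + 2
= 62

|A ∪ B ∪ C| = 62


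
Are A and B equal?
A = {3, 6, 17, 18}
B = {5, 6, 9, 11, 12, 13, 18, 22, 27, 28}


Two sets are equal iff they have exactly the same elements.
A = {3, 6, 17, 18}
B = {5, 6, 9, 11, 12, 13, 18, 22, 27, 28}
Differences: {3, 5, 9, 11, 12, 13, 17, 22, 27, 28}
A ≠ B

No, A ≠ B


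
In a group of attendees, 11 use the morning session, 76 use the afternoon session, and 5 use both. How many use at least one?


|A ∪ B| = |A| + |B| - |A ∩ B|
= 11 + 76 - 5
= 82

|A ∪ B| = 82


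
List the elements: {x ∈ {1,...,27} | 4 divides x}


Checking each candidate:
Condition: multiples of 4 in {1,...,27}
Result = {4, 8, 12, 16, 20, 24}

{4, 8, 12, 16, 20, 24}


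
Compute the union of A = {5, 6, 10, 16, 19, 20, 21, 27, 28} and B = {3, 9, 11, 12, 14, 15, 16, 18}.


A ∪ B = all elements in A or B (or both)
A = {5, 6, 10, 16, 19, 20, 21, 27, 28}
B = {3, 9, 11, 12, 14, 15, 16, 18}
A ∪ B = {3, 5, 6, 9, 10, 11, 12, 14, 15, 16, 18, 19, 20, 21, 27, 28}

A ∪ B = {3, 5, 6, 9, 10, 11, 12, 14, 15, 16, 18, 19, 20, 21, 27, 28}


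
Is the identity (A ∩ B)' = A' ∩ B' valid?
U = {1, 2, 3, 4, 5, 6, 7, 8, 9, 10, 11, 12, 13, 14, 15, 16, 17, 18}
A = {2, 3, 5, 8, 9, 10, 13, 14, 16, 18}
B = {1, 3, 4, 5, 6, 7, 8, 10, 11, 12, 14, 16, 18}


LHS: A ∩ B = {3, 5, 8, 10, 14, 16, 18}
(A ∩ B)' = U \ (A ∩ B) = {1, 2, 4, 6, 7, 9, 11, 12, 13, 15, 17}
A' = {1, 4, 6, 7, 11, 12, 15, 17}, B' = {2, 9, 13, 15, 17}
Claimed RHS: A' ∩ B' = {15, 17}
Identity is INVALID: LHS = {1, 2, 4, 6, 7, 9, 11, 12, 13, 15, 17} but the RHS claimed here equals {15, 17}. The correct form is (A ∩ B)' = A' ∪ B'.

Identity is invalid: (A ∩ B)' = {1, 2, 4, 6, 7, 9, 11, 12, 13, 15, 17} but A' ∩ B' = {15, 17}. The correct De Morgan law is (A ∩ B)' = A' ∪ B'.


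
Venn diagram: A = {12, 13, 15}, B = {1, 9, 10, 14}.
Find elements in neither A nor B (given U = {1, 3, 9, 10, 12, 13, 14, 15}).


A = {12, 13, 15}
B = {1, 9, 10, 14}
Region: in neither A nor B (given U = {1, 3, 9, 10, 12, 13, 14, 15})
Elements: {3}

Elements in neither A nor B (given U = {1, 3, 9, 10, 12, 13, 14, 15}): {3}


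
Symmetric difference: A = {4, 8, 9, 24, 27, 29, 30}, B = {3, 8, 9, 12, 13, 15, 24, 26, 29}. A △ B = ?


A △ B = (A \ B) ∪ (B \ A) = elements in exactly one of A or B
A \ B = {4, 27, 30}
B \ A = {3, 12, 13, 15, 26}
A △ B = {3, 4, 12, 13, 15, 26, 27, 30}

A △ B = {3, 4, 12, 13, 15, 26, 27, 30}


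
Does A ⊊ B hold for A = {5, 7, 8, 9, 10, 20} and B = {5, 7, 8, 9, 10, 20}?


A ⊂ B requires: A ⊆ B AND A ≠ B.
A ⊆ B? Yes
A = B? Yes
A = B, so A is not a PROPER subset.

No, A is not a proper subset of B


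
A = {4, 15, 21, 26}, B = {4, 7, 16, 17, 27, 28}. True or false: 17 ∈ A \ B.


A = {4, 15, 21, 26}, B = {4, 7, 16, 17, 27, 28}
A \ B = elements in A but not in B
A \ B = {15, 21, 26}
Checking if 17 ∈ A \ B
17 is not in A \ B → False

17 ∉ A \ B


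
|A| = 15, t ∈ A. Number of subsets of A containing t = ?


Subsets of A containing t correspond to subsets of A \ {t}, which has 14 elements.
Count = 2^(n-1) = 2^14
= 16384

Number of subsets containing t = 16384


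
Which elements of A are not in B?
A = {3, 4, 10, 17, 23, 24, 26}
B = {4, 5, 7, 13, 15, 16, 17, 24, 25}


A \ B = elements in A but not in B
A = {3, 4, 10, 17, 23, 24, 26}
B = {4, 5, 7, 13, 15, 16, 17, 24, 25}
Remove from A any elements in B
A \ B = {3, 10, 23, 26}

A \ B = {3, 10, 23, 26}


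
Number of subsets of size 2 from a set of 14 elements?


C(n,k) = n! / (k!(n-k)!)
C(14,2) = 14! / (2!12!)
= 91

C(14,2) = 91


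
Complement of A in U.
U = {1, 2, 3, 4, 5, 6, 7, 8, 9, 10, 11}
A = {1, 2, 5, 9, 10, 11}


Aᶜ = U \ A = elements in U but not in A
U = {1, 2, 3, 4, 5, 6, 7, 8, 9, 10, 11}
A = {1, 2, 5, 9, 10, 11}
Aᶜ = {3, 4, 6, 7, 8}

Aᶜ = {3, 4, 6, 7, 8}


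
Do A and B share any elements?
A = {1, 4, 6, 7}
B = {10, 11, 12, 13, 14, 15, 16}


Disjoint means A ∩ B = ∅.
A ∩ B = ∅
A ∩ B = ∅, so A and B are disjoint.

No — A and B share no elements (A ∩ B = ∅), so they are disjoint


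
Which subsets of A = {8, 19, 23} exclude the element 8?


A subset of A that omits 8 is a subset of A \ {8}, so there are 2^(n-1) = 2^2 = 4 of them.
Subsets excluding 8: ∅, {19}, {23}, {19, 23}

Subsets excluding 8 (4 total): ∅, {19}, {23}, {19, 23}


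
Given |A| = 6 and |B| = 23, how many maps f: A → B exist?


Each of |A| = 6 inputs maps to any of |B| = 23 outputs.
# functions = |B|^|A| = 23^6
= 148035889

Number of functions = 148035889


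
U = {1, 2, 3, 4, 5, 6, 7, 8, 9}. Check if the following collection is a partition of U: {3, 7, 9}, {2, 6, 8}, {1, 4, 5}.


A partition requires: (1) non-empty parts, (2) pairwise disjoint, (3) union = U
Parts: {3, 7, 9}, {2, 6, 8}, {1, 4, 5}
Union of parts: {1, 2, 3, 4, 5, 6, 7, 8, 9}
U = {1, 2, 3, 4, 5, 6, 7, 8, 9}
All non-empty? True
Pairwise disjoint? True
Covers U? True

Yes, valid partition


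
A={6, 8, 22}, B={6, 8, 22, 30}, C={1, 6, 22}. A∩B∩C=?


A ∩ B = {6, 8, 22}
(A ∩ B) ∩ C = {6, 22}

A ∩ B ∩ C = {6, 22}


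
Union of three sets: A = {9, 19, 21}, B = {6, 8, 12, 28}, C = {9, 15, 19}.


A ∪ B = {6, 8, 9, 12, 19, 21, 28}
(A ∪ B) ∪ C = {6, 8, 9, 12, 15, 19, 21, 28}

A ∪ B ∪ C = {6, 8, 9, 12, 15, 19, 21, 28}


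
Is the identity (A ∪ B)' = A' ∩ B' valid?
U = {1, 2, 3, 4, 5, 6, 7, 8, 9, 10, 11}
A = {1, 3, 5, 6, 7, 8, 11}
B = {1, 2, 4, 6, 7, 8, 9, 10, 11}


LHS: A ∪ B = {1, 2, 3, 4, 5, 6, 7, 8, 9, 10, 11}
(A ∪ B)' = U \ (A ∪ B) = ∅
A' = {2, 4, 9, 10}, B' = {3, 5}
Claimed RHS: A' ∩ B' = ∅
Identity is VALID: LHS = RHS = ∅ ✓

Identity is valid. (A ∪ B)' = A' ∩ B' = ∅


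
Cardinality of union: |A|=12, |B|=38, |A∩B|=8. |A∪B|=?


|A ∪ B| = |A| + |B| - |A ∩ B|
= 12 + 38 - 8
= 42

|A ∪ B| = 42


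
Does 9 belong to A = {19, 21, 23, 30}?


A = {19, 21, 23, 30}
Checking if 9 is in A
9 is not in A → False

9 ∉ A


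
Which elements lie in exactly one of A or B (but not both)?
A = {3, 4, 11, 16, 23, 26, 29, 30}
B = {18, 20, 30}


A △ B = (A \ B) ∪ (B \ A) = elements in exactly one of A or B
A \ B = {3, 4, 11, 16, 23, 26, 29}
B \ A = {18, 20}
A △ B = {3, 4, 11, 16, 18, 20, 23, 26, 29}

A △ B = {3, 4, 11, 16, 18, 20, 23, 26, 29}


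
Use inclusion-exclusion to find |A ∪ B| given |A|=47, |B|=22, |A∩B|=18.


|A ∪ B| = |A| + |B| - |A ∩ B|
= 47 + 22 - 18
= 51

|A ∪ B| = 51


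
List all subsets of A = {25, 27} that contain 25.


A subset of A contains 25 iff the remaining 1 elements form any subset of A \ {25}.
Count: 2^(n-1) = 2^1 = 2
Subsets containing 25: {25}, {25, 27}

Subsets containing 25 (2 total): {25}, {25, 27}


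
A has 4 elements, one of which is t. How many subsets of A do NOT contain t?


Subsets of A avoiding t are subsets of A \ {t}, which has 3 elements.
Count = 2^(n-1) = 2^3
= 8

Number of subsets avoiding t = 8


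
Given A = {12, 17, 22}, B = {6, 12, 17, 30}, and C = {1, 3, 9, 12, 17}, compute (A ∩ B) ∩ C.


A ∩ B = {12, 17}
(A ∩ B) ∩ C = {12, 17}

A ∩ B ∩ C = {12, 17}


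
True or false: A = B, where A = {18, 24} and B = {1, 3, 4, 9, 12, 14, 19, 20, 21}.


Two sets are equal iff they have exactly the same elements.
A = {18, 24}
B = {1, 3, 4, 9, 12, 14, 19, 20, 21}
Differences: {1, 3, 4, 9, 12, 14, 18, 19, 20, 21, 24}
A ≠ B

No, A ≠ B


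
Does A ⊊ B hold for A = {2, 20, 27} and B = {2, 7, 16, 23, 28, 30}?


A ⊂ B requires: A ⊆ B AND A ≠ B.
A ⊆ B? No
A ⊄ B, so A is not a proper subset.

No, A is not a proper subset of B


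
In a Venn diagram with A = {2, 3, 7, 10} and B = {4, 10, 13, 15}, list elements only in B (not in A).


A = {2, 3, 7, 10}
B = {4, 10, 13, 15}
Region: only in B (not in A)
Elements: {4, 13, 15}

Elements only in B (not in A): {4, 13, 15}


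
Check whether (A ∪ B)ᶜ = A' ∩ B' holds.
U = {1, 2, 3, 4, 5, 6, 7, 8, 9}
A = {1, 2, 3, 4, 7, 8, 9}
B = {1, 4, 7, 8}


LHS: A ∪ B = {1, 2, 3, 4, 7, 8, 9}
(A ∪ B)' = U \ (A ∪ B) = {5, 6}
A' = {5, 6}, B' = {2, 3, 5, 6, 9}
Claimed RHS: A' ∩ B' = {5, 6}
Identity is VALID: LHS = RHS = {5, 6} ✓

Identity is valid. (A ∪ B)' = A' ∩ B' = {5, 6}


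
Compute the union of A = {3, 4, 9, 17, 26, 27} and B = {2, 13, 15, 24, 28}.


A ∪ B = all elements in A or B (or both)
A = {3, 4, 9, 17, 26, 27}
B = {2, 13, 15, 24, 28}
A ∪ B = {2, 3, 4, 9, 13, 15, 17, 24, 26, 27, 28}

A ∪ B = {2, 3, 4, 9, 13, 15, 17, 24, 26, 27, 28}


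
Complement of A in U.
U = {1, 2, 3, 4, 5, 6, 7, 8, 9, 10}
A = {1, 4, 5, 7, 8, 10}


Aᶜ = U \ A = elements in U but not in A
U = {1, 2, 3, 4, 5, 6, 7, 8, 9, 10}
A = {1, 4, 5, 7, 8, 10}
Aᶜ = {2, 3, 6, 9}

Aᶜ = {2, 3, 6, 9}


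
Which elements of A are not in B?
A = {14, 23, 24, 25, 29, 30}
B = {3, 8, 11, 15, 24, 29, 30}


A \ B = elements in A but not in B
A = {14, 23, 24, 25, 29, 30}
B = {3, 8, 11, 15, 24, 29, 30}
Remove from A any elements in B
A \ B = {14, 23, 25}

A \ B = {14, 23, 25}


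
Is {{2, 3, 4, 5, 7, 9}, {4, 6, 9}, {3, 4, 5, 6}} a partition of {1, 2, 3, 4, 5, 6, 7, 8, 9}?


A partition requires: (1) non-empty parts, (2) pairwise disjoint, (3) union = U
Parts: {2, 3, 4, 5, 7, 9}, {4, 6, 9}, {3, 4, 5, 6}
Union of parts: {2, 3, 4, 5, 6, 7, 9}
U = {1, 2, 3, 4, 5, 6, 7, 8, 9}
All non-empty? True
Pairwise disjoint? False
Covers U? False

No, not a valid partition


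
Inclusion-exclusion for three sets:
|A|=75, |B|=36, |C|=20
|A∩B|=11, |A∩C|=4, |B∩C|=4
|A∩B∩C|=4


|A∪B∪C| = |A|+|B|+|C| - |A∩B|-|A∩C|-|B∩C| + |A∩B∩C|
= 75+36+20 - 11-4-4 + 4
= 131 - 19 + 4
= 116

|A ∪ B ∪ C| = 116


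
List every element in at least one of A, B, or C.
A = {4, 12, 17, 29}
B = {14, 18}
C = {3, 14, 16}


A ∪ B = {4, 12, 14, 17, 18, 29}
(A ∪ B) ∪ C = {3, 4, 12, 14, 16, 17, 18, 29}

A ∪ B ∪ C = {3, 4, 12, 14, 16, 17, 18, 29}


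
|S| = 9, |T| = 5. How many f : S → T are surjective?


n = |S| = 9, k = |T| = 5. Surjections via inclusion-exclusion:
S(n,k) = Σ(-1)^i × C(k,i) × (k-i)^n, i=0 to k
i=0: (-1)^0×C(5,0)×5^9 = 1953125
i=1: (-1)^1×C(5,1)×4^9 = -1310720
i=2: (-1)^2×C(5,2)×3^9 = 196830
i=3: (-1)^3×C(5,3)×2^9 = -5120
i=4: (-1)^4×C(5,4)×1^9 = 5
i=5: (-1)^5×C(5,5)×0^9 = 0
Total = 834120

Number of surjections = 834120


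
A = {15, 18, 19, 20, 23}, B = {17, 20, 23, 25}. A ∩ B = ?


A ∩ B = elements in both A and B
A = {15, 18, 19, 20, 23}
B = {17, 20, 23, 25}
A ∩ B = {20, 23}

A ∩ B = {20, 23}


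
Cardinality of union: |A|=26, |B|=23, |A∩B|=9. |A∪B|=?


|A ∪ B| = |A| + |B| - |A ∩ B|
= 26 + 23 - 9
= 40

|A ∪ B| = 40


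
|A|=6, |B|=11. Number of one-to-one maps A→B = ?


An injection sends each of |A| = 6 inputs to a distinct output in B.
# injections = |B|·(|B|-1)·…·(|B|-|A|+1) = 11! / (11 - 6)!
= 11 × 10 × 9 × 8 × 7 × 6
= 332640

Number of injections = 332640


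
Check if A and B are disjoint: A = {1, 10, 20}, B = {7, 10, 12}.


Disjoint means A ∩ B = ∅.
A ∩ B = {10}
A ∩ B ≠ ∅, so A and B are NOT disjoint.

No, A and B are not disjoint (A ∩ B = {10})


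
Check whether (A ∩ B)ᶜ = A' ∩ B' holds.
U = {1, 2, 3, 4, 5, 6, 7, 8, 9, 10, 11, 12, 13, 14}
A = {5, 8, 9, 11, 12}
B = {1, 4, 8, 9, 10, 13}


LHS: A ∩ B = {8, 9}
(A ∩ B)' = U \ (A ∩ B) = {1, 2, 3, 4, 5, 6, 7, 10, 11, 12, 13, 14}
A' = {1, 2, 3, 4, 6, 7, 10, 13, 14}, B' = {2, 3, 5, 6, 7, 11, 12, 14}
Claimed RHS: A' ∩ B' = {2, 3, 6, 7, 14}
Identity is INVALID: LHS = {1, 2, 3, 4, 5, 6, 7, 10, 11, 12, 13, 14} but the RHS claimed here equals {2, 3, 6, 7, 14}. The correct form is (A ∩ B)' = A' ∪ B'.

Identity is invalid: (A ∩ B)' = {1, 2, 3, 4, 5, 6, 7, 10, 11, 12, 13, 14} but A' ∩ B' = {2, 3, 6, 7, 14}. The correct De Morgan law is (A ∩ B)' = A' ∪ B'.


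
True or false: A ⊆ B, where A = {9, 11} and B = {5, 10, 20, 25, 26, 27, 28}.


A ⊆ B means every element of A is in B.
Elements in A not in B: {9, 11}
So A ⊄ B.

No, A ⊄ B


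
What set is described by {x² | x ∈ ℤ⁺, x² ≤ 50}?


Checking each candidate:
Condition: positive perfect squares ≤ 50
Result = {1, 4, 9, 16, 25, 36, 49}

{1, 4, 9, 16, 25, 36, 49}


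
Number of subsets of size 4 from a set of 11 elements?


C(n,k) = n! / (k!(n-k)!)
C(11,4) = 11! / (4!7!)
= 330

C(11,4) = 330


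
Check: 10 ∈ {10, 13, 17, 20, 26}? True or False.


A = {10, 13, 17, 20, 26}
Checking if 10 is in A
10 is in A → True

10 ∈ A


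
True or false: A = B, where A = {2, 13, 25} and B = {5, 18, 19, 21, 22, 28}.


Two sets are equal iff they have exactly the same elements.
A = {2, 13, 25}
B = {5, 18, 19, 21, 22, 28}
Differences: {2, 5, 13, 18, 19, 21, 22, 25, 28}
A ≠ B

No, A ≠ B


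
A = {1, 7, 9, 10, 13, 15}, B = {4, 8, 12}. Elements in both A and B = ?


A = {1, 7, 9, 10, 13, 15}
B = {4, 8, 12}
Region: in both A and B
Elements: ∅

Elements in both A and B: ∅


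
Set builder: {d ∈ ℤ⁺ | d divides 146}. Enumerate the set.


Checking each candidate:
Condition: positive divisors of 146
Result = {1, 2, 73, 146}

{1, 2, 73, 146}


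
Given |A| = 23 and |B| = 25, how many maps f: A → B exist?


Each of |A| = 23 inputs maps to any of |B| = 25 outputs.
# functions = |B|^|A| = 25^23
= 142108547152020037174224853515625

Number of functions = 142108547152020037174224853515625


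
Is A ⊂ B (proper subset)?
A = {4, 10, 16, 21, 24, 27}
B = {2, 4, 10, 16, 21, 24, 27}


A ⊂ B requires: A ⊆ B AND A ≠ B.
A ⊆ B? Yes
A = B? No
A ⊂ B: Yes (A is a proper subset of B)

Yes, A ⊂ B


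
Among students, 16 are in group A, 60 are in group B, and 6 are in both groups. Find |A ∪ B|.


|A ∪ B| = |A| + |B| - |A ∩ B|
= 16 + 60 - 6
= 70

|A ∪ B| = 70


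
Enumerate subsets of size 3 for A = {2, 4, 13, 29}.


|A| = 4, so A has C(4,3) = 4 subsets of size 3.
Enumerate by choosing 3 elements from A at a time:
{2, 4, 13}, {2, 4, 29}, {2, 13, 29}, {4, 13, 29}

3-element subsets (4 total): {2, 4, 13}, {2, 4, 29}, {2, 13, 29}, {4, 13, 29}


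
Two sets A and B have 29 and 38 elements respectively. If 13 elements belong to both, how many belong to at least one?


|A ∪ B| = |A| + |B| - |A ∩ B|
= 29 + 38 - 13
= 54

|A ∪ B| = 54


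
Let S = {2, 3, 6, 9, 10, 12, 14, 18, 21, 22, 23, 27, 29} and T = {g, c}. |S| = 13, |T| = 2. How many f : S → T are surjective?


n = |S| = 13, k = |T| = 2. Surjections via inclusion-exclusion:
S(n,k) = Σ(-1)^i × C(k,i) × (k-i)^n, i=0 to k
i=0: (-1)^0×C(2,0)×2^13 = 8192
i=1: (-1)^1×C(2,1)×1^13 = -2
i=2: (-1)^2×C(2,2)×0^13 = 0
Total = 8190

Number of surjections = 8190


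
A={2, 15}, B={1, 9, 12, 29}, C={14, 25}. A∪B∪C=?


A ∪ B = {1, 2, 9, 12, 15, 29}
(A ∪ B) ∪ C = {1, 2, 9, 12, 14, 15, 25, 29}

A ∪ B ∪ C = {1, 2, 9, 12, 14, 15, 25, 29}


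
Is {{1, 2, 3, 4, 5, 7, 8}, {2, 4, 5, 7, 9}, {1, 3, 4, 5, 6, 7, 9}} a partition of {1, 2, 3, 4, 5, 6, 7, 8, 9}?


A partition requires: (1) non-empty parts, (2) pairwise disjoint, (3) union = U
Parts: {1, 2, 3, 4, 5, 7, 8}, {2, 4, 5, 7, 9}, {1, 3, 4, 5, 6, 7, 9}
Union of parts: {1, 2, 3, 4, 5, 6, 7, 8, 9}
U = {1, 2, 3, 4, 5, 6, 7, 8, 9}
All non-empty? True
Pairwise disjoint? False
Covers U? True

No, not a valid partition


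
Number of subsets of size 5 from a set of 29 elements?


C(n,k) = n! / (k!(n-k)!)
C(29,5) = 29! / (5!24!)
= 118755

C(29,5) = 118755


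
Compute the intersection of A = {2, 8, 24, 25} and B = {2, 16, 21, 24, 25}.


A ∩ B = elements in both A and B
A = {2, 8, 24, 25}
B = {2, 16, 21, 24, 25}
A ∩ B = {2, 24, 25}

A ∩ B = {2, 24, 25}


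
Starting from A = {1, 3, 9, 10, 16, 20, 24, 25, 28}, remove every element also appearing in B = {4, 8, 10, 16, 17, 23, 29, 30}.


A \ B = elements in A but not in B
A = {1, 3, 9, 10, 16, 20, 24, 25, 28}
B = {4, 8, 10, 16, 17, 23, 29, 30}
Remove from A any elements in B
A \ B = {1, 3, 9, 20, 24, 25, 28}

A \ B = {1, 3, 9, 20, 24, 25, 28}


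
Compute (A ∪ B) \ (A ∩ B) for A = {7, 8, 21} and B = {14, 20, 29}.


A △ B = (A \ B) ∪ (B \ A) = elements in exactly one of A or B
A \ B = {7, 8, 21}
B \ A = {14, 20, 29}
A △ B = {7, 8, 14, 20, 21, 29}

A △ B = {7, 8, 14, 20, 21, 29}


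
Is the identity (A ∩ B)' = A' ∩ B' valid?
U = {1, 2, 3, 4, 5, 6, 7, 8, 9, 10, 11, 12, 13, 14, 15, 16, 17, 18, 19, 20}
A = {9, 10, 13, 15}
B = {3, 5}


LHS: A ∩ B = ∅
(A ∩ B)' = U \ (A ∩ B) = {1, 2, 3, 4, 5, 6, 7, 8, 9, 10, 11, 12, 13, 14, 15, 16, 17, 18, 19, 20}
A' = {1, 2, 3, 4, 5, 6, 7, 8, 11, 12, 14, 16, 17, 18, 19, 20}, B' = {1, 2, 4, 6, 7, 8, 9, 10, 11, 12, 13, 14, 15, 16, 17, 18, 19, 20}
Claimed RHS: A' ∩ B' = {1, 2, 4, 6, 7, 8, 11, 12, 14, 16, 17, 18, 19, 20}
Identity is INVALID: LHS = {1, 2, 3, 4, 5, 6, 7, 8, 9, 10, 11, 12, 13, 14, 15, 16, 17, 18, 19, 20} but the RHS claimed here equals {1, 2, 4, 6, 7, 8, 11, 12, 14, 16, 17, 18, 19, 20}. The correct form is (A ∩ B)' = A' ∪ B'.

Identity is invalid: (A ∩ B)' = {1, 2, 3, 4, 5, 6, 7, 8, 9, 10, 11, 12, 13, 14, 15, 16, 17, 18, 19, 20} but A' ∩ B' = {1, 2, 4, 6, 7, 8, 11, 12, 14, 16, 17, 18, 19, 20}. The correct De Morgan law is (A ∩ B)' = A' ∪ B'.


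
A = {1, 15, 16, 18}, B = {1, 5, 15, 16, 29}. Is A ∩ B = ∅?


Disjoint means A ∩ B = ∅.
A ∩ B = {1, 15, 16}
A ∩ B ≠ ∅, so A and B are NOT disjoint.

No, A and B are not disjoint (A ∩ B = {1, 15, 16})


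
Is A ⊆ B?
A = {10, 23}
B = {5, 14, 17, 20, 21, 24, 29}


A ⊆ B means every element of A is in B.
Elements in A not in B: {10, 23}
So A ⊄ B.

No, A ⊄ B


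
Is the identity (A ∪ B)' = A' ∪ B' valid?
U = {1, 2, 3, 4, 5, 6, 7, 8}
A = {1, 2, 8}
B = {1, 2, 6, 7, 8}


LHS: A ∪ B = {1, 2, 6, 7, 8}
(A ∪ B)' = U \ (A ∪ B) = {3, 4, 5}
A' = {3, 4, 5, 6, 7}, B' = {3, 4, 5}
Claimed RHS: A' ∪ B' = {3, 4, 5, 6, 7}
Identity is INVALID: LHS = {3, 4, 5} but the RHS claimed here equals {3, 4, 5, 6, 7}. The correct form is (A ∪ B)' = A' ∩ B'.

Identity is invalid: (A ∪ B)' = {3, 4, 5} but A' ∪ B' = {3, 4, 5, 6, 7}. The correct De Morgan law is (A ∪ B)' = A' ∩ B'.


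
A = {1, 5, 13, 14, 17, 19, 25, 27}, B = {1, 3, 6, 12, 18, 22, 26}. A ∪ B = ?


A ∪ B = all elements in A or B (or both)
A = {1, 5, 13, 14, 17, 19, 25, 27}
B = {1, 3, 6, 12, 18, 22, 26}
A ∪ B = {1, 3, 5, 6, 12, 13, 14, 17, 18, 19, 22, 25, 26, 27}

A ∪ B = {1, 3, 5, 6, 12, 13, 14, 17, 18, 19, 22, 25, 26, 27}


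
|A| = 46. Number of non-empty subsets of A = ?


Total subsets = 2^n = 2^46 = 70368744177664
Non-empty subsets exclude the empty set: 2^n - 1
= 70368744177664 - 1
= 70368744177663

Number of non-empty subsets = 70368744177663


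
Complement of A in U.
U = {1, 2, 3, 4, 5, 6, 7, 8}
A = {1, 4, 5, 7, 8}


Aᶜ = U \ A = elements in U but not in A
U = {1, 2, 3, 4, 5, 6, 7, 8}
A = {1, 4, 5, 7, 8}
Aᶜ = {2, 3, 6}

Aᶜ = {2, 3, 6}


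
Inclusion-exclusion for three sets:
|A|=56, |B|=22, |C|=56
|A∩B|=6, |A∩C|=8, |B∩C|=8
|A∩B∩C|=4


|A∪B∪C| = |A|+|B|+|C| - |A∩B|-|A∩C|-|B∩C| + |A∩B∩C|
= 56+22+56 - 6-8-8 + 4
= 134 - 22 + 4
= 116

|A ∪ B ∪ C| = 116


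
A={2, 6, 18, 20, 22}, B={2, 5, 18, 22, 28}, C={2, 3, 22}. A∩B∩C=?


A ∩ B = {2, 18, 22}
(A ∩ B) ∩ C = {2, 22}

A ∩ B ∩ C = {2, 22}


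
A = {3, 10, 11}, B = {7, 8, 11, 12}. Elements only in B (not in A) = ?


A = {3, 10, 11}
B = {7, 8, 11, 12}
Region: only in B (not in A)
Elements: {7, 8, 12}

Elements only in B (not in A): {7, 8, 12}


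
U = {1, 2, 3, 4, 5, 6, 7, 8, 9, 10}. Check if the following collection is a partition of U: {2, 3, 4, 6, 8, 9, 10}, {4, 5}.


A partition requires: (1) non-empty parts, (2) pairwise disjoint, (3) union = U
Parts: {2, 3, 4, 6, 8, 9, 10}, {4, 5}
Union of parts: {2, 3, 4, 5, 6, 8, 9, 10}
U = {1, 2, 3, 4, 5, 6, 7, 8, 9, 10}
All non-empty? True
Pairwise disjoint? False
Covers U? False

No, not a valid partition


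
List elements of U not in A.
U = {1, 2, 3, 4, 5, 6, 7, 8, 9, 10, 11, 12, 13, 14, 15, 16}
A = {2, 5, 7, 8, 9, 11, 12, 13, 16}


Aᶜ = U \ A = elements in U but not in A
U = {1, 2, 3, 4, 5, 6, 7, 8, 9, 10, 11, 12, 13, 14, 15, 16}
A = {2, 5, 7, 8, 9, 11, 12, 13, 16}
Aᶜ = {1, 3, 4, 6, 10, 14, 15}

Aᶜ = {1, 3, 4, 6, 10, 14, 15}


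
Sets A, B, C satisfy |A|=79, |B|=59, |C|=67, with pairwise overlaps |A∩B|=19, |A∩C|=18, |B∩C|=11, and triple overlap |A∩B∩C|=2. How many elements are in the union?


|A∪B∪C| = |A|+|B|+|C| - |A∩B|-|A∩C|-|B∩C| + |A∩B∩C|
= 79+59+67 - 19-18-11 + 2
= 205 - 48 + 2
= 159

|A ∪ B ∪ C| = 159


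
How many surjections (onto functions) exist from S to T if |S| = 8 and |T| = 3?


n = |S| = 8, k = |T| = 3. Surjections via inclusion-exclusion:
S(n,k) = Σ(-1)^i × C(k,i) × (k-i)^n, i=0 to k
i=0: (-1)^0×C(3,0)×3^8 = 6561
i=1: (-1)^1×C(3,1)×2^8 = -768
i=2: (-1)^2×C(3,2)×1^8 = 3
i=3: (-1)^3×C(3,3)×0^8 = 0
Total = 5796

Number of surjections = 5796


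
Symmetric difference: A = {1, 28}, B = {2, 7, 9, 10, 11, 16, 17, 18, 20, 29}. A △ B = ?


A △ B = (A \ B) ∪ (B \ A) = elements in exactly one of A or B
A \ B = {1, 28}
B \ A = {2, 7, 9, 10, 11, 16, 17, 18, 20, 29}
A △ B = {1, 2, 7, 9, 10, 11, 16, 17, 18, 20, 28, 29}

A △ B = {1, 2, 7, 9, 10, 11, 16, 17, 18, 20, 28, 29}


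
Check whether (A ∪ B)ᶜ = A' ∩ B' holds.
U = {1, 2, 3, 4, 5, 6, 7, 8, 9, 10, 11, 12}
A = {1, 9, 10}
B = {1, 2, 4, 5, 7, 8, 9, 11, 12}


LHS: A ∪ B = {1, 2, 4, 5, 7, 8, 9, 10, 11, 12}
(A ∪ B)' = U \ (A ∪ B) = {3, 6}
A' = {2, 3, 4, 5, 6, 7, 8, 11, 12}, B' = {3, 6, 10}
Claimed RHS: A' ∩ B' = {3, 6}
Identity is VALID: LHS = RHS = {3, 6} ✓

Identity is valid. (A ∪ B)' = A' ∩ B' = {3, 6}


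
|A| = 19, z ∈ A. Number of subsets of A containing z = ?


Subsets of A containing z correspond to subsets of A \ {z}, which has 18 elements.
Count = 2^(n-1) = 2^18
= 262144

Number of subsets containing z = 262144


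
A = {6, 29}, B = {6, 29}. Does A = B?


Two sets are equal iff they have exactly the same elements.
A = {6, 29}
B = {6, 29}
Same elements → A = B

Yes, A = B


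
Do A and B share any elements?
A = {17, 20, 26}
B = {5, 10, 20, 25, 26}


Disjoint means A ∩ B = ∅.
A ∩ B = {20, 26}
A ∩ B ≠ ∅, so A and B are NOT disjoint.

Yes — A and B share the element(s) of A ∩ B = {20, 26}, so they are not disjoint


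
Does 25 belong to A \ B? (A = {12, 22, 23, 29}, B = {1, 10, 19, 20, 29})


A = {12, 22, 23, 29}, B = {1, 10, 19, 20, 29}
A \ B = elements in A but not in B
A \ B = {12, 22, 23}
Checking if 25 ∈ A \ B
25 is not in A \ B → False

25 ∉ A \ B


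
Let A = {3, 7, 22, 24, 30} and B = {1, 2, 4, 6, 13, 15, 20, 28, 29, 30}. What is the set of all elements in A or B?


A ∪ B = all elements in A or B (or both)
A = {3, 7, 22, 24, 30}
B = {1, 2, 4, 6, 13, 15, 20, 28, 29, 30}
A ∪ B = {1, 2, 3, 4, 6, 7, 13, 15, 20, 22, 24, 28, 29, 30}

A ∪ B = {1, 2, 3, 4, 6, 7, 13, 15, 20, 22, 24, 28, 29, 30}


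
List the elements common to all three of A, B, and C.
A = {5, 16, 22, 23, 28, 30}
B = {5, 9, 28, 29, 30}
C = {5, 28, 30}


A ∩ B = {5, 28, 30}
(A ∩ B) ∩ C = {5, 28, 30}

A ∩ B ∩ C = {5, 28, 30}


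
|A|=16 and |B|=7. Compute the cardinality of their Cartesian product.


|A × B| = |A| × |B|
= 16 × 7
= 112

|A × B| = 112


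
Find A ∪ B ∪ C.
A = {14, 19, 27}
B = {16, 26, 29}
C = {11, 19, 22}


A ∪ B = {14, 16, 19, 26, 27, 29}
(A ∪ B) ∪ C = {11, 14, 16, 19, 22, 26, 27, 29}

A ∪ B ∪ C = {11, 14, 16, 19, 22, 26, 27, 29}


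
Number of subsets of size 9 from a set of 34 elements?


C(n,k) = n! / (k!(n-k)!)
C(34,9) = 34! / (9!25!)
= 52451256

C(34,9) = 52451256


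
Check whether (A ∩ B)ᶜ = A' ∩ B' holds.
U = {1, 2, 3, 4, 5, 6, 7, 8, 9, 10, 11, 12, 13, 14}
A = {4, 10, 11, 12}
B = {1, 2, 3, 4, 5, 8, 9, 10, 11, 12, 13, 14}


LHS: A ∩ B = {4, 10, 11, 12}
(A ∩ B)' = U \ (A ∩ B) = {1, 2, 3, 5, 6, 7, 8, 9, 13, 14}
A' = {1, 2, 3, 5, 6, 7, 8, 9, 13, 14}, B' = {6, 7}
Claimed RHS: A' ∩ B' = {6, 7}
Identity is INVALID: LHS = {1, 2, 3, 5, 6, 7, 8, 9, 13, 14} but the RHS claimed here equals {6, 7}. The correct form is (A ∩ B)' = A' ∪ B'.

Identity is invalid: (A ∩ B)' = {1, 2, 3, 5, 6, 7, 8, 9, 13, 14} but A' ∩ B' = {6, 7}. The correct De Morgan law is (A ∩ B)' = A' ∪ B'.


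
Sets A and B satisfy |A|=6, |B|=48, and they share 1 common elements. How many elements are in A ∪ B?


|A ∪ B| = |A| + |B| - |A ∩ B|
= 6 + 48 - 1
= 53

|A ∪ B| = 53


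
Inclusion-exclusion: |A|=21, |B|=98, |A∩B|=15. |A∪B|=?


|A ∪ B| = |A| + |B| - |A ∩ B|
= 21 + 98 - 15
= 104

|A ∪ B| = 104


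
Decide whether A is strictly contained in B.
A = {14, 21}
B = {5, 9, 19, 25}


A ⊂ B requires: A ⊆ B AND A ≠ B.
A ⊆ B? No
A ⊄ B, so A is not a proper subset.

No, A is not a proper subset of B


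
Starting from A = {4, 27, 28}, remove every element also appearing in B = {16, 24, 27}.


A \ B = elements in A but not in B
A = {4, 27, 28}
B = {16, 24, 27}
Remove from A any elements in B
A \ B = {4, 28}

A \ B = {4, 28}


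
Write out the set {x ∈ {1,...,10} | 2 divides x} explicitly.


Checking each candidate:
Condition: multiples of 2 in {1,...,10}
Result = {2, 4, 6, 8, 10}

{2, 4, 6, 8, 10}


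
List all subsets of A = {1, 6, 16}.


|A| = 3, so |P(A)| = 2^3 = 8
Enumerate subsets by cardinality (0 to 3):
∅, {1}, {6}, {16}, {1, 6}, {1, 16}, {6, 16}, {1, 6, 16}

P(A) has 8 subsets: ∅, {1}, {6}, {16}, {1, 6}, {1, 16}, {6, 16}, {1, 6, 16}


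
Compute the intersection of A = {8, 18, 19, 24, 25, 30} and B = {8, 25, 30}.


A ∩ B = elements in both A and B
A = {8, 18, 19, 24, 25, 30}
B = {8, 25, 30}
A ∩ B = {8, 25, 30}

A ∩ B = {8, 25, 30}


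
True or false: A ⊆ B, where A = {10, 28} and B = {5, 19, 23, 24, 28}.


A ⊆ B means every element of A is in B.
Elements in A not in B: {10}
So A ⊄ B.

No, A ⊄ B


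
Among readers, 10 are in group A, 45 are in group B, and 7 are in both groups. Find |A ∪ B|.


|A ∪ B| = |A| + |B| - |A ∩ B|
= 10 + 45 - 7
= 48

|A ∪ B| = 48


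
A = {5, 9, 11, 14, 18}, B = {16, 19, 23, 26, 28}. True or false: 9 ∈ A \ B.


A = {5, 9, 11, 14, 18}, B = {16, 19, 23, 26, 28}
A \ B = elements in A but not in B
A \ B = {5, 9, 11, 14, 18}
Checking if 9 ∈ A \ B
9 is in A \ B → True

9 ∈ A \ B


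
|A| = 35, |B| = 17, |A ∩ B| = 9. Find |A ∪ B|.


|A ∪ B| = |A| + |B| - |A ∩ B|
= 35 + 17 - 9
= 43

|A ∪ B| = 43


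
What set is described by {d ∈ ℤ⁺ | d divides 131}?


Checking each candidate:
Condition: positive divisors of 131
Result = {1, 131}

{1, 131}


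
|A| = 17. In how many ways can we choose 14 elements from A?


C(n,k) = n! / (k!(n-k)!)
C(17,14) = 17! / (14!3!)
= 680

C(17,14) = 680


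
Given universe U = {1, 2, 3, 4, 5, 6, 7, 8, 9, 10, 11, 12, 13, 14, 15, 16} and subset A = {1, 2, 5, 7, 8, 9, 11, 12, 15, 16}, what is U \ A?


Aᶜ = U \ A = elements in U but not in A
U = {1, 2, 3, 4, 5, 6, 7, 8, 9, 10, 11, 12, 13, 14, 15, 16}
A = {1, 2, 5, 7, 8, 9, 11, 12, 15, 16}
Aᶜ = {3, 4, 6, 10, 13, 14}

Aᶜ = {3, 4, 6, 10, 13, 14}


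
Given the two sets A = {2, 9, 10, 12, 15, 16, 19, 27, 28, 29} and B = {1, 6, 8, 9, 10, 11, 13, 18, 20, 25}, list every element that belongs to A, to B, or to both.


A ∪ B = all elements in A or B (or both)
A = {2, 9, 10, 12, 15, 16, 19, 27, 28, 29}
B = {1, 6, 8, 9, 10, 11, 13, 18, 20, 25}
A ∪ B = {1, 2, 6, 8, 9, 10, 11, 12, 13, 15, 16, 18, 19, 20, 25, 27, 28, 29}

A ∪ B = {1, 2, 6, 8, 9, 10, 11, 12, 13, 15, 16, 18, 19, 20, 25, 27, 28, 29}
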